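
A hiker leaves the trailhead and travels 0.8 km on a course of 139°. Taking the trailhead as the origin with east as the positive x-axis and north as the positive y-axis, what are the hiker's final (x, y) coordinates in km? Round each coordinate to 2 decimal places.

(0.52, -0.60)

Leg 1 (139°, 0.8 km): east 0.8 sin 139° = 0.52, north 0.8 cos 139° = -0.60
Summing: 0.52 km east, -0.60 km north → (0.52, -0.60).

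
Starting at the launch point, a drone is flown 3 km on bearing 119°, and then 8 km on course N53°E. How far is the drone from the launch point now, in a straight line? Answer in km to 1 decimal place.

Leg 1 (119°, 3 km): east 3 sin 119° = 2.62, north 3 cos 119° = -1.45
Leg 2 (N53°E, 8 km): east 8 sin 53° = 6.39, north 8 cos 53° = 4.81
Net: 9.01 east, 3.36 north. Distance = √((9.01)² + (3.36)²) = 9.619 km.

9.6 km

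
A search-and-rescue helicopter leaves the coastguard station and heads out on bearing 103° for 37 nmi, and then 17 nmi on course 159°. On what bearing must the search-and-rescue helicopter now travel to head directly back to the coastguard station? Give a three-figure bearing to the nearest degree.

Leg 1 (103°, 37 nmi): east 37 sin 103° = 36.05, north 37 cos 103° = -8.32
Leg 2 (159°, 17 nmi): east 17 sin 159° = 6.09, north 17 cos 159° = -15.87
Net displacement: 42.14 east, -24.19 north. Direction back to start is (-42.14, 24.19): bearing = atan2(-42.14, 24.19) mod 360° = 299.86° ≈ 300°.

300°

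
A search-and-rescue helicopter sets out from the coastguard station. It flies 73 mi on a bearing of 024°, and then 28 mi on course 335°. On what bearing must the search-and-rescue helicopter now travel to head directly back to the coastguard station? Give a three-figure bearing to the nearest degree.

Leg 1 (024°, 73 mi): east 73 sin 24° = 29.69, north 73 cos 24° = 66.69
Leg 2 (335°, 28 mi): east 28 sin 335° = -11.83, north 28 cos 335° = 25.38
Net displacement: 17.86 east, 92.07 north. Direction back to start is (-17.86, -92.07): bearing = atan2(-17.86, -92.07) mod 360° = 190.98° ≈ 191°.

191°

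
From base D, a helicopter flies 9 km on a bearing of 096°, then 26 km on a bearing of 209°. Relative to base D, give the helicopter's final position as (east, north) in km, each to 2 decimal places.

(-3.65, -23.68)

Leg 1 (096°, 9 km): east 9 sin 96° = 8.95, north 9 cos 96° = -0.94
Leg 2 (209°, 26 km): east 26 sin 209° = -12.61, north 26 cos 209° = -22.74
Summing: -3.65 km east, -23.68 km north → (-3.65, -23.68).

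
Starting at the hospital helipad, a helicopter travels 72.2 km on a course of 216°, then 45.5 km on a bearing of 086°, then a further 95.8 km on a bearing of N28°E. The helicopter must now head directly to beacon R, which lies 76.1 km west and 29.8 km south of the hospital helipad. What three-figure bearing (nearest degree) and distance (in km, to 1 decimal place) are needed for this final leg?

Leg 1 (216°, 72.2 km): east 72.2 sin 216° = -42.44, north 72.2 cos 216° = -58.41
Leg 2 (086°, 45.5 km): east 45.5 sin 86° = 45.39, north 45.5 cos 86° = 3.17
Leg 3 (N28°E, 95.8 km): east 95.8 sin 28° = 44.98, north 95.8 cos 28° = 84.59
Current position: (47.93, 29.35). Target: (-76.1, -29.8). Remaining: Δeast = -124.03, Δnorth = -59.15.
Bearing = atan2(-124.03, -59.15) mod 360° = 244.50°; distance = √((-124.03)² + (-59.15)²) = 137.409 km.

245°, 137.4 km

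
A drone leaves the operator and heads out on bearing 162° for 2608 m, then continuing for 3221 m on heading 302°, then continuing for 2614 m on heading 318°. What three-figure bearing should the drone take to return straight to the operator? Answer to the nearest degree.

108°

Leg 1 (162°, 2608 m): east 2608 sin 162° = 805.92, north 2608 cos 162° = -2480.36
Leg 2 (302°, 3221 m): east 3221 sin 302° = -2731.56, north 3221 cos 302° = 1706.87
Leg 3 (318°, 2614 m): east 2614 sin 318° = -1749.11, north 2614 cos 318° = 1942.58
Net displacement: -3674.75 east, 1169.10 north. Direction back to start is (3674.75, -1169.10): bearing = atan2(3674.75, -1169.10) mod 360° = 107.65° ≈ 108°.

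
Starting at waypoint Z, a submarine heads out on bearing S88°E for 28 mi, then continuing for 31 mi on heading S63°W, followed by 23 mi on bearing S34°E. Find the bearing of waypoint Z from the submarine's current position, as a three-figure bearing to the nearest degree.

339°

Leg 1 (S88°E, 28 mi): east 28 sin 92° = 27.98, north 28 cos 92° = -0.98
Leg 2 (S63°W, 31 mi): east 31 sin 243° = -27.62, north 31 cos 243° = -14.07
Leg 3 (S34°E, 23 mi): east 23 sin 146° = 12.86, north 23 cos 146° = -19.07
Net displacement: 13.22 east, -34.12 north. Direction back to start is (-13.22, 34.12): bearing = atan2(-13.22, 34.12) mod 360° = 338.82° ≈ 339°.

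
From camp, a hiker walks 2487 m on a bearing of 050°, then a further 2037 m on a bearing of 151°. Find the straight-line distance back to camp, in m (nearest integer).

2898 m

Leg 1 (050°, 2487 m): east 2487 sin 50° = 1905.15, north 2487 cos 50° = 1598.61
Leg 2 (151°, 2037 m): east 2037 sin 151° = 987.56, north 2037 cos 151° = -1781.60
Net: 2892.71 east, -182.99 north. Distance = √((2892.71)² + (-182.99)²) = 2898.492 m.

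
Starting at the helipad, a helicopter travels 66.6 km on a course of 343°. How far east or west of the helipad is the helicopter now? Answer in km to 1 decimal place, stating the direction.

19.5 km west

Leg 1 (343°, 66.6 km): east 66.6 sin 343° = -19.47, north 66.6 cos 343° = 63.69
Net east component: -19.47 km.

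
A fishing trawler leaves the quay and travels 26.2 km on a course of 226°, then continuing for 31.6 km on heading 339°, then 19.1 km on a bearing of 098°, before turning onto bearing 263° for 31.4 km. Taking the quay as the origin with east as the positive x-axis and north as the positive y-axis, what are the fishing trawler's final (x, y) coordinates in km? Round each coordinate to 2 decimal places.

(-42.42, 4.82)

Leg 1 (226°, 26.2 km): east 26.2 sin 226° = -18.85, north 26.2 cos 226° = -18.20
Leg 2 (339°, 31.6 km): east 31.6 sin 339° = -11.32, north 31.6 cos 339° = 29.50
Leg 3 (098°, 19.1 km): east 19.1 sin 98° = 18.91, north 19.1 cos 98° = -2.66
Leg 4 (263°, 31.4 km): east 31.4 sin 263° = -31.17, north 31.4 cos 263° = -3.83
Summing: -42.42 km east, 4.82 km north → (-42.42, 4.82).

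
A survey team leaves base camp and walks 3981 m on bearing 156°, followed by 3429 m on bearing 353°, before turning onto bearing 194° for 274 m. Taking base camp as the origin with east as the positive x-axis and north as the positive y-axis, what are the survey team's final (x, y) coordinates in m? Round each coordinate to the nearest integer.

Leg 1 (156°, 3981 m): east 3981 sin 156° = 1619.22, north 3981 cos 156° = -3636.82
Leg 2 (353°, 3429 m): east 3429 sin 353° = -417.89, north 3429 cos 353° = 3403.44
Leg 3 (194°, 274 m): east 274 sin 194° = -66.29, north 274 cos 194° = -265.86
Summing: 1135.04 m east, -499.24 m north → (1135, -499).

(1135, -499)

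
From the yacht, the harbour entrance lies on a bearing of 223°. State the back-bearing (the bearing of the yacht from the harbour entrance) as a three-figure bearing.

043°

Back-bearing = 223° − 180° = 043°.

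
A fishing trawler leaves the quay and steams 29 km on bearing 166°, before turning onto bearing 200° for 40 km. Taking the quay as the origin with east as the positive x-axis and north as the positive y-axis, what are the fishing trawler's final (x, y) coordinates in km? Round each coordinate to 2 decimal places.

(-6.67, -65.73)

Leg 1 (166°, 29 km): east 29 sin 166° = 7.02, north 29 cos 166° = -28.14
Leg 2 (200°, 40 km): east 40 sin 200° = -13.68, north 40 cos 200° = -37.59
Summing: -6.67 km east, -65.73 km north → (-6.67, -65.73).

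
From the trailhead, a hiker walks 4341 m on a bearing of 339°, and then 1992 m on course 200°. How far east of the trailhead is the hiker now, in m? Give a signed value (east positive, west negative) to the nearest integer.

-2237 m

Leg 1 (339°, 4341 m): east 4341 sin 339° = -1555.68, north 4341 cos 339° = 4052.67
Leg 2 (200°, 1992 m): east 1992 sin 200° = -681.30, north 1992 cos 200° = -1871.87
Net east component: -2236.98 m.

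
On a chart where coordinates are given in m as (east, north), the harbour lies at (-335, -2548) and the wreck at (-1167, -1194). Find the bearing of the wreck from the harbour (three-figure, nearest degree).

Δeast = -1167 − -335 = -832.00; Δnorth = -1194 − -2548 = 1354.00.
Bearing = atan2(Δeast, Δnorth) mod 360° = 328.43° ≈ 328°.

328°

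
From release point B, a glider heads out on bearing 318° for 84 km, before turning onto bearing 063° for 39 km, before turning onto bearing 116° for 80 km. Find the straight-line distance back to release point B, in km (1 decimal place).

67.6 km

Leg 1 (318°, 84 km): east 84 sin 318° = -56.21, north 84 cos 318° = 62.42
Leg 2 (063°, 39 km): east 39 sin 63° = 34.75, north 39 cos 63° = 17.71
Leg 3 (116°, 80 km): east 80 sin 116° = 71.90, north 80 cos 116° = -35.07
Net: 50.45 east, 45.06 north. Distance = √((50.45)² + (45.06)²) = 67.640 km.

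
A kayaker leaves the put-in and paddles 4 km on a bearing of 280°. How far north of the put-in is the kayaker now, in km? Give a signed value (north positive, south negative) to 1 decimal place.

0.7 km

Leg 1 (280°, 4 km): east 4 sin 280° = -3.94, north 4 cos 280° = 0.69
Net north component: 0.69 km.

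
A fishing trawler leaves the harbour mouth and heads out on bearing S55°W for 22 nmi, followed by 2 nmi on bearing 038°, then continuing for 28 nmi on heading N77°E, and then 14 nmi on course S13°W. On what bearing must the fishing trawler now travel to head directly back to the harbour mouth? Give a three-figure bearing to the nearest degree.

Leg 1 (S55°W, 22 nmi): east 22 sin 235° = -18.02, north 22 cos 235° = -12.62
Leg 2 (038°, 2 nmi): east 2 sin 38° = 1.23, north 2 cos 38° = 1.58
Leg 3 (N77°E, 28 nmi): east 28 sin 77° = 27.28, north 28 cos 77° = 6.30
Leg 4 (S13°W, 14 nmi): east 14 sin 193° = -3.15, north 14 cos 193° = -13.64
Net displacement: 7.34 east, -18.39 north. Direction back to start is (-7.34, 18.39): bearing = atan2(-7.34, 18.39) mod 360° = 338.23° ≈ 338°.

338°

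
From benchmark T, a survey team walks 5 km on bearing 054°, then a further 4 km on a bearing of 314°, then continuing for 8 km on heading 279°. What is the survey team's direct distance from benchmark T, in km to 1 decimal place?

Leg 1 (054°, 5 km): east 5 sin 54° = 4.05, north 5 cos 54° = 2.94
Leg 2 (314°, 4 km): east 4 sin 314° = -2.88, north 4 cos 314° = 2.78
Leg 3 (279°, 8 km): east 8 sin 279° = -7.90, north 8 cos 279° = 1.25
Net: -6.73 east, 6.97 north. Distance = √((-6.73)² + (6.97)²) = 9.691 km.

9.7 km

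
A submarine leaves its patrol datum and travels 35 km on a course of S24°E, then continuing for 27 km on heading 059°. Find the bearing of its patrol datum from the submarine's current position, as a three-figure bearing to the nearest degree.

296°

Leg 1 (S24°E, 35 km): east 35 sin 156° = 14.24, north 35 cos 156° = -31.97
Leg 2 (059°, 27 km): east 27 sin 59° = 23.14, north 27 cos 59° = 13.91
Net displacement: 37.38 east, -18.07 north. Direction back to start is (-37.38, 18.07): bearing = atan2(-37.38, 18.07) mod 360° = 295.80° ≈ 296°.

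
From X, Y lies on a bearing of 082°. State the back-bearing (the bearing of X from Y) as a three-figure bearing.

Back-bearing = 082° + 180° = 262°.

262°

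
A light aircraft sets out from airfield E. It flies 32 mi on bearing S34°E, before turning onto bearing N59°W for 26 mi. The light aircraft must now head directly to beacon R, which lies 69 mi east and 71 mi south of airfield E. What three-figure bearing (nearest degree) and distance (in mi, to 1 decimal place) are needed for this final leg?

128°, 93.5 mi

Leg 1 (S34°E, 32 mi): east 32 sin 146° = 17.89, north 32 cos 146° = -26.53
Leg 2 (N59°W, 26 mi): east 26 sin 301° = -22.29, north 26 cos 301° = 13.39
Current position: (-4.39, -13.14). Target: (69, -71). Remaining: Δeast = 73.39, Δnorth = -57.86.
Bearing = atan2(73.39, -57.86) mod 360° = 128.25°; distance = √((73.39)² + (-57.86)²) = 93.458 mi.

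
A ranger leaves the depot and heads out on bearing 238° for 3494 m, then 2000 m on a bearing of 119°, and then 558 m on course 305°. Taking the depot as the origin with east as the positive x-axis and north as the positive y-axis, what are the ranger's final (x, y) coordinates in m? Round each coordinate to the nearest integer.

(-1671, -2501)

Leg 1 (238°, 3494 m): east 3494 sin 238° = -2963.08, north 3494 cos 238° = -1851.54
Leg 2 (119°, 2000 m): east 2000 sin 119° = 1749.24, north 2000 cos 119° = -969.62
Leg 3 (305°, 558 m): east 558 sin 305° = -457.09, north 558 cos 305° = 320.06
Summing: -1670.93 m east, -2501.10 m north → (-1671, -2501).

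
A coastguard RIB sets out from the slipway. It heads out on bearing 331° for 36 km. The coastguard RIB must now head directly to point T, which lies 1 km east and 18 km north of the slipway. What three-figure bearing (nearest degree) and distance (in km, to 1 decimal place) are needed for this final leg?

Leg 1 (331°, 36 km): east 36 sin 331° = -17.45, north 36 cos 331° = 31.49
Current position: (-17.45, 31.49). Target: (1, 18). Remaining: Δeast = 18.45, Δnorth = -13.49.
Bearing = atan2(18.45, -13.49) mod 360° = 126.16°; distance = √((18.45)² + (-13.49)²) = 22.856 km.

126°, 22.9 km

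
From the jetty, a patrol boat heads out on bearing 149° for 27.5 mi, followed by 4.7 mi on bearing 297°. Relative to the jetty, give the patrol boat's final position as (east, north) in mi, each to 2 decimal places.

(9.98, -21.44)

Leg 1 (149°, 27.5 mi): east 27.5 sin 149° = 14.16, north 27.5 cos 149° = -23.57
Leg 2 (297°, 4.7 mi): east 4.7 sin 297° = -4.19, north 4.7 cos 297° = 2.13
Summing: 9.98 mi east, -21.44 mi north → (9.98, -21.44).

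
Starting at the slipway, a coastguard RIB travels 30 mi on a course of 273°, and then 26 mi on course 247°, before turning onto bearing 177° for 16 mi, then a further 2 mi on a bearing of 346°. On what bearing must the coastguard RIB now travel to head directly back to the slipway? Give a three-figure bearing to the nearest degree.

067°

Leg 1 (273°, 30 mi): east 30 sin 273° = -29.96, north 30 cos 273° = 1.57
Leg 2 (247°, 26 mi): east 26 sin 247° = -23.93, north 26 cos 247° = -10.16
Leg 3 (177°, 16 mi): east 16 sin 177° = 0.84, north 16 cos 177° = -15.98
Leg 4 (346°, 2 mi): east 2 sin 346° = -0.48, north 2 cos 346° = 1.94
Net displacement: -53.54 east, -22.63 north. Direction back to start is (53.54, 22.63): bearing = atan2(53.54, 22.63) mod 360° = 67.09° ≈ 067°.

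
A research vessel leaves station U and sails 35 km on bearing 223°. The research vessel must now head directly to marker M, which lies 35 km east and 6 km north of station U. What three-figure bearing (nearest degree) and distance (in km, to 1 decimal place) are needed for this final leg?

Leg 1 (223°, 35 km): east 35 sin 223° = -23.87, north 35 cos 223° = -25.60
Current position: (-23.87, -25.60). Target: (35, 6). Remaining: Δeast = 58.87, Δnorth = 31.60.
Bearing = atan2(58.87, 31.60) mod 360° = 61.78°; distance = √((58.87)² + (31.60)²) = 66.814 km.

062°, 66.8 km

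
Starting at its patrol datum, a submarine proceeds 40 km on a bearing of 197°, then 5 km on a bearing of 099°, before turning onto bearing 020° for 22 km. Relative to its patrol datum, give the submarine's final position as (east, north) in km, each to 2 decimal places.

Leg 1 (197°, 40 km): east 40 sin 197° = -11.69, north 40 cos 197° = -38.25
Leg 2 (099°, 5 km): east 5 sin 99° = 4.94, north 5 cos 99° = -0.78
Leg 3 (020°, 22 km): east 22 sin 20° = 7.52, north 22 cos 20° = 20.67
Summing: 0.77 km east, -18.36 km north → (0.77, -18.36).

(0.77, -18.36)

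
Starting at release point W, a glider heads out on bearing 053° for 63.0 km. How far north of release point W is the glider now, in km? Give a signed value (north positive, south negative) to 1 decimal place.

Leg 1 (053°, 63.0 km): east 63.0 sin 53° = 50.31, north 63.0 cos 53° = 37.91
Net north component: 37.91 km.

37.9 km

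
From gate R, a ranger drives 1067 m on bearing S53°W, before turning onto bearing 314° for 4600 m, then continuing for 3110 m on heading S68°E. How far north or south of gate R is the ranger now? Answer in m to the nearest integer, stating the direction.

1388 m north

Leg 1 (S53°W, 1067 m): east 1067 sin 233° = -852.14, north 1067 cos 233° = -642.14
Leg 2 (314°, 4600 m): east 4600 sin 314° = -3308.96, north 4600 cos 314° = 3195.43
Leg 3 (S68°E, 3110 m): east 3110 sin 112° = 2883.54, north 3110 cos 112° = -1165.03
Net north component: 1388.27 m.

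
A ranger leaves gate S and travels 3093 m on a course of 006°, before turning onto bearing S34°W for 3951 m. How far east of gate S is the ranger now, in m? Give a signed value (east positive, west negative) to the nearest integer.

Leg 1 (006°, 3093 m): east 3093 sin 6° = 323.31, north 3093 cos 6° = 3076.06
Leg 2 (S34°W, 3951 m): east 3951 sin 214° = -2209.37, north 3951 cos 214° = -3275.53
Net east component: -1886.06 m.

-1886 m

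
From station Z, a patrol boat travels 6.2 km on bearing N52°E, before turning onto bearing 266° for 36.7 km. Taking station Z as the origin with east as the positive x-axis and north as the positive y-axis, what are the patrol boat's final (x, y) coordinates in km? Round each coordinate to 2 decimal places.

Leg 1 (N52°E, 6.2 km): east 6.2 sin 52° = 4.89, north 6.2 cos 52° = 3.82
Leg 2 (266°, 36.7 km): east 36.7 sin 266° = -36.61, north 36.7 cos 266° = -2.56
Summing: -31.72 km east, 1.26 km north → (-31.72, 1.26).

(-31.72, 1.26)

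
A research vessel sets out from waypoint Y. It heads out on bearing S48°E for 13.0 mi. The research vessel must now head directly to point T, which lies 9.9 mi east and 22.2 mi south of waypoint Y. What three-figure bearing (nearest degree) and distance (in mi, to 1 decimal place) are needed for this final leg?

Leg 1 (S48°E, 13.0 mi): east 13.0 sin 132° = 9.66, north 13.0 cos 132° = -8.70
Current position: (9.66, -8.70). Target: (9.9, -22.2). Remaining: Δeast = 0.24, Δnorth = -13.50.
Bearing = atan2(0.24, -13.50) mod 360° = 178.99°; distance = √((0.24)² + (-13.50)²) = 13.503 mi.

179°, 13.5 mi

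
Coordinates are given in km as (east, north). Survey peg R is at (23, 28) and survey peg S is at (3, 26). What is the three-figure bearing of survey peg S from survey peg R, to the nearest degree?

Δeast = 3 − 23 = -20.00; Δnorth = 26 − 28 = -2.00.
Bearing = atan2(Δeast, Δnorth) mod 360° = 264.29° ≈ 264°.

264°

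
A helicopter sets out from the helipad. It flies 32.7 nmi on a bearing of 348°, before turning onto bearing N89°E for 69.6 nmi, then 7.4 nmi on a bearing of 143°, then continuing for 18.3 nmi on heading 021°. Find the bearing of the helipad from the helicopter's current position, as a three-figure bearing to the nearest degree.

Leg 1 (348°, 32.7 nmi): east 32.7 sin 348° = -6.80, north 32.7 cos 348° = 31.99
Leg 2 (N89°E, 69.6 nmi): east 69.6 sin 89° = 69.59, north 69.6 cos 89° = 1.21
Leg 3 (143°, 7.4 nmi): east 7.4 sin 143° = 4.45, north 7.4 cos 143° = -5.91
Leg 4 (021°, 18.3 nmi): east 18.3 sin 21° = 6.56, north 18.3 cos 21° = 17.08
Net displacement: 73.80 east, 44.37 north. Direction back to start is (-73.80, -44.37): bearing = atan2(-73.80, -44.37) mod 360° = 238.98° ≈ 239°.

239°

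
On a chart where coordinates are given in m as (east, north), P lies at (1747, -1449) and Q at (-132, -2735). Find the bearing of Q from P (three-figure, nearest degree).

Δeast = -132 − 1747 = -1879.00; Δnorth = -2735 − -1449 = -1286.00.
Bearing = atan2(Δeast, Δnorth) mod 360° = 235.61° ≈ 236°.

236°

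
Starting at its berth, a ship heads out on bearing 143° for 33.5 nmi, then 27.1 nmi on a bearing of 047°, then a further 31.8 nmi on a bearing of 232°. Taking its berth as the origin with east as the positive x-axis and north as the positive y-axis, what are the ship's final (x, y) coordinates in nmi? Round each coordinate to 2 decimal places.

Leg 1 (143°, 33.5 nmi): east 33.5 sin 143° = 20.16, north 33.5 cos 143° = -26.75
Leg 2 (047°, 27.1 nmi): east 27.1 sin 47° = 19.82, north 27.1 cos 47° = 18.48
Leg 3 (232°, 31.8 nmi): east 31.8 sin 232° = -25.06, north 31.8 cos 232° = -19.58
Summing: 14.92 nmi east, -27.85 nmi north → (14.92, -27.85).

(14.92, -27.85)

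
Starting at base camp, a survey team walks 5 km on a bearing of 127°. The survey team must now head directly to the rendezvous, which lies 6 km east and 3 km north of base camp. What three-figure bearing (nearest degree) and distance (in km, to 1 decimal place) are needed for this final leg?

018°, 6.3 km

Leg 1 (127°, 5 km): east 5 sin 127° = 3.99, north 5 cos 127° = -3.01
Current position: (3.99, -3.01). Target: (6, 3). Remaining: Δeast = 2.01, Δnorth = 6.01.
Bearing = atan2(2.01, 6.01) mod 360° = 18.47°; distance = √((2.01)² + (6.01)²) = 6.335 km.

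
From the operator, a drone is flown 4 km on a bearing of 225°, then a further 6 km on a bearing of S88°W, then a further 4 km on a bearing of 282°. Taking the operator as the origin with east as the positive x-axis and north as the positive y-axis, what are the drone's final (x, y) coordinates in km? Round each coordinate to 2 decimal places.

Leg 1 (225°, 4 km): east 4 sin 225° = -2.83, north 4 cos 225° = -2.83
Leg 2 (S88°W, 6 km): east 6 sin 268° = -6.00, north 6 cos 268° = -0.21
Leg 3 (282°, 4 km): east 4 sin 282° = -3.91, north 4 cos 282° = 0.83
Summing: -12.74 km east, -2.21 km north → (-12.74, -2.21).

(-12.74, -2.21)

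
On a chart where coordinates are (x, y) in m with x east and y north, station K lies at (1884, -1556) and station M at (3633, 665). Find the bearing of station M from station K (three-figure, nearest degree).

038°

Δeast = 3633 − 1884 = 1749.00; Δnorth = 665 − -1556 = 2221.00.
Bearing = atan2(Δeast, Δnorth) mod 360° = 38.22° ≈ 038°.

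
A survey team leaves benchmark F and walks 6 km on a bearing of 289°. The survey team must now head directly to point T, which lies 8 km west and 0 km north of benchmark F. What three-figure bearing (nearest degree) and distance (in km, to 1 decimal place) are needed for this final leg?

Leg 1 (289°, 6 km): east 6 sin 289° = -5.67, north 6 cos 289° = 1.95
Current position: (-5.67, 1.95). Target: (-8, 0). Remaining: Δeast = -2.33, Δnorth = -1.95.
Bearing = atan2(-2.33, -1.95) mod 360° = 229.99°; distance = √((-2.33)² + (-1.95)²) = 3.038 km.

230°, 3.0 km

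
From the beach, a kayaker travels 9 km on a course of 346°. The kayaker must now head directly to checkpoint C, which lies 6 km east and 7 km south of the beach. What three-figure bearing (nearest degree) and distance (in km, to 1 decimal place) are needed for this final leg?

Leg 1 (346°, 9 km): east 9 sin 346° = -2.18, north 9 cos 346° = 8.73
Current position: (-2.18, 8.73). Target: (6, -7). Remaining: Δeast = 8.18, Δnorth = -15.73.
Bearing = atan2(8.18, -15.73) mod 360° = 152.54°; distance = √((8.18)² + (-15.73)²) = 17.731 km.

153°, 17.7 km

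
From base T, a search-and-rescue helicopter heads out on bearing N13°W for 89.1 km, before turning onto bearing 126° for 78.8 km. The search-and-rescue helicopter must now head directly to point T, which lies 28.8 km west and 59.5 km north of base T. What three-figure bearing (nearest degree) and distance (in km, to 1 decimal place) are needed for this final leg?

Leg 1 (N13°W, 89.1 km): east 89.1 sin 347° = -20.04, north 89.1 cos 347° = 86.82
Leg 2 (126°, 78.8 km): east 78.8 sin 126° = 63.75, north 78.8 cos 126° = -46.32
Current position: (43.71, 40.50). Target: (-28.8, 59.5). Remaining: Δeast = -72.51, Δnorth = 19.00.
Bearing = atan2(-72.51, 19.00) mod 360° = 284.68°; distance = √((-72.51)² + (19.00)²) = 74.956 km.

285°, 75.0 km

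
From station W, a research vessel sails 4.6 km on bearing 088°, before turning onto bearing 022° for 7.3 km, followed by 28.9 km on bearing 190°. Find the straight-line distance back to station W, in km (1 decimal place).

Leg 1 (088°, 4.6 km): east 4.6 sin 88° = 4.60, north 4.6 cos 88° = 0.16
Leg 2 (022°, 7.3 km): east 7.3 sin 22° = 2.73, north 7.3 cos 22° = 6.77
Leg 3 (190°, 28.9 km): east 28.9 sin 190° = -5.02, north 28.9 cos 190° = -28.46
Net: 2.31 east, -21.53 north. Distance = √((2.31)² + (-21.53)²) = 21.656 km.

21.7 km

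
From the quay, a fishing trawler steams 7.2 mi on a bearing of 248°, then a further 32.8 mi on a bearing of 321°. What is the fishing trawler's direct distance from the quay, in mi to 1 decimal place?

Leg 1 (248°, 7.2 mi): east 7.2 sin 248° = -6.68, north 7.2 cos 248° = -2.70
Leg 2 (321°, 32.8 mi): east 32.8 sin 321° = -20.64, north 32.8 cos 321° = 25.49
Net: -27.32 east, 22.79 north. Distance = √((-27.32)² + (22.79)²) = 35.578 mi.

35.6 mi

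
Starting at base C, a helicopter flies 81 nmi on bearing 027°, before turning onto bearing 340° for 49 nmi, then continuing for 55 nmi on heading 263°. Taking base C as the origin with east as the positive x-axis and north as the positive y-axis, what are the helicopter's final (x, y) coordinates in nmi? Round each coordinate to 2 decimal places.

(-34.58, 111.51)

Leg 1 (027°, 81 nmi): east 81 sin 27° = 36.77, north 81 cos 27° = 72.17
Leg 2 (340°, 49 nmi): east 49 sin 340° = -16.76, north 49 cos 340° = 46.04
Leg 3 (263°, 55 nmi): east 55 sin 263° = -54.59, north 55 cos 263° = -6.70
Summing: -34.58 nmi east, 111.51 nmi north → (-34.58, 111.51).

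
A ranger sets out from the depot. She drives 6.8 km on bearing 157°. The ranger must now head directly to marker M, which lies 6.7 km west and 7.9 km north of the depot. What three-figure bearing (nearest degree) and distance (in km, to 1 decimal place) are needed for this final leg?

Leg 1 (157°, 6.8 km): east 6.8 sin 157° = 2.66, north 6.8 cos 157° = -6.26
Current position: (2.66, -6.26). Target: (-6.7, 7.9). Remaining: Δeast = -9.36, Δnorth = 14.16.
Bearing = atan2(-9.36, 14.16) mod 360° = 326.54°; distance = √((-9.36)² + (14.16)²) = 16.972 km.

327°, 17.0 km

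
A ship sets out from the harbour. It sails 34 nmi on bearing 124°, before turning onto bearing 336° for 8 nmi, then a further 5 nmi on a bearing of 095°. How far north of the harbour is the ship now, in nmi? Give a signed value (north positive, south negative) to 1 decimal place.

Leg 1 (124°, 34 nmi): east 34 sin 124° = 28.19, north 34 cos 124° = -19.01
Leg 2 (336°, 8 nmi): east 8 sin 336° = -3.25, north 8 cos 336° = 7.31
Leg 3 (095°, 5 nmi): east 5 sin 95° = 4.98, north 5 cos 95° = -0.44
Net north component: -12.14 nmi.

-12.1 nmi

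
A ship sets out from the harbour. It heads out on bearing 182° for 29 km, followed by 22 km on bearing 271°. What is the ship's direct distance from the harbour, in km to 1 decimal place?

Leg 1 (182°, 29 km): east 29 sin 182° = -1.01, north 29 cos 182° = -28.98
Leg 2 (271°, 22 km): east 22 sin 271° = -22.00, north 22 cos 271° = 0.38
Net: -23.01 east, -28.60 north. Distance = √((-23.01)² + (-28.60)²) = 36.705 km.

36.7 km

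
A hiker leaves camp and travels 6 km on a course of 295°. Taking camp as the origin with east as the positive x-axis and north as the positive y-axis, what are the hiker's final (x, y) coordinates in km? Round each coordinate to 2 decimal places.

Leg 1 (295°, 6 km): east 6 sin 295° = -5.44, north 6 cos 295° = 2.54
Summing: -5.44 km east, 2.54 km north → (-5.44, 2.54).

(-5.44, 2.54)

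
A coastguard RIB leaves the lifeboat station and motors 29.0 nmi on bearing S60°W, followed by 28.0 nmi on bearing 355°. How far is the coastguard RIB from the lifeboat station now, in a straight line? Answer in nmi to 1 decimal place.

30.6 nmi

Leg 1 (S60°W, 29.0 nmi): east 29.0 sin 240° = -25.11, north 29.0 cos 240° = -14.50
Leg 2 (355°, 28.0 nmi): east 28.0 sin 355° = -2.44, north 28.0 cos 355° = 27.89
Net: -27.56 east, 13.39 north. Distance = √((-27.56)² + (13.39)²) = 30.638 nmi.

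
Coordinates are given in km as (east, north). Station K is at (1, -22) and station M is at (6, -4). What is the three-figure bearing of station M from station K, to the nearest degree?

Δeast = 6 − 1 = 5.00; Δnorth = -4 − -22 = 18.00.
Bearing = atan2(Δeast, Δnorth) mod 360° = 15.52° ≈ 016°.

016°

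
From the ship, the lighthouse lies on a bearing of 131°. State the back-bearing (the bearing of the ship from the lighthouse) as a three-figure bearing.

311°

Back-bearing = 131° + 180° = 311°.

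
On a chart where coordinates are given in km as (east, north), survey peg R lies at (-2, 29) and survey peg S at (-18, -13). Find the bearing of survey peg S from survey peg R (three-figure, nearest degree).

201°

Δeast = -18 − -2 = -16.00; Δnorth = -13 − 29 = -42.00.
Bearing = atan2(Δeast, Δnorth) mod 360° = 200.85° ≈ 201°.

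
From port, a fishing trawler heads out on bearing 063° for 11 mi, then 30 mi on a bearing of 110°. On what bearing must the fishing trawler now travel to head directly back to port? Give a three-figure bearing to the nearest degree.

Leg 1 (063°, 11 mi): east 11 sin 63° = 9.80, north 11 cos 63° = 4.99
Leg 2 (110°, 30 mi): east 30 sin 110° = 28.19, north 30 cos 110° = -10.26
Net displacement: 37.99 east, -5.27 north. Direction back to start is (-37.99, 5.27): bearing = atan2(-37.99, 5.27) mod 360° = 277.89° ≈ 278°.

278°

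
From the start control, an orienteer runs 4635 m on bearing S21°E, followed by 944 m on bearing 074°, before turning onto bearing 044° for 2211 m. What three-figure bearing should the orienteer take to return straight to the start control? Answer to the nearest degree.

Leg 1 (S21°E, 4635 m): east 4635 sin 159° = 1661.04, north 4635 cos 159° = -4327.15
Leg 2 (074°, 944 m): east 944 sin 74° = 907.43, north 944 cos 74° = 260.20
Leg 3 (044°, 2211 m): east 2211 sin 44° = 1535.89, north 2211 cos 44° = 1590.46
Net displacement: 4104.36 east, -2476.48 north. Direction back to start is (-4104.36, 2476.48): bearing = atan2(-4104.36, 2476.48) mod 360° = 301.11° ≈ 301°.

301°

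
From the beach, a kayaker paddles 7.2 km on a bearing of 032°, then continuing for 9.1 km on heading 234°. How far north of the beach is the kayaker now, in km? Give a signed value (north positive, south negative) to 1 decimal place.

0.8 km

Leg 1 (032°, 7.2 km): east 7.2 sin 32° = 3.82, north 7.2 cos 32° = 6.11
Leg 2 (234°, 9.1 km): east 9.1 sin 234° = -7.36, north 9.1 cos 234° = -5.35
Net north component: 0.76 km.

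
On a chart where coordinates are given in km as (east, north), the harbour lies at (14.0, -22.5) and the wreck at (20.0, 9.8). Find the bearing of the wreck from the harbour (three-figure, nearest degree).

Δeast = 20.0 − 14.0 = 6.00; Δnorth = 9.8 − -22.5 = 32.30.
Bearing = atan2(Δeast, Δnorth) mod 360° = 10.52° ≈ 011°.

011°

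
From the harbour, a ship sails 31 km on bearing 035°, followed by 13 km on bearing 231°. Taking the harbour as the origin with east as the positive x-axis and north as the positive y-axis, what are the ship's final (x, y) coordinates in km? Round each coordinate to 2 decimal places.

(7.68, 17.21)

Leg 1 (035°, 31 km): east 31 sin 35° = 17.78, north 31 cos 35° = 25.39
Leg 2 (231°, 13 km): east 13 sin 231° = -10.10, north 13 cos 231° = -8.18
Summing: 7.68 km east, 17.21 km north → (7.68, 17.21).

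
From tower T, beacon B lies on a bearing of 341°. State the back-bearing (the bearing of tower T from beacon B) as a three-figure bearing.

Back-bearing = 341° − 180° = 161°.

161°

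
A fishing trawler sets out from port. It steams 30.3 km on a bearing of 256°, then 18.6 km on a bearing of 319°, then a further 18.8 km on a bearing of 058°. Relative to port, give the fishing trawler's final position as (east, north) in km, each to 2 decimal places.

Leg 1 (256°, 30.3 km): east 30.3 sin 256° = -29.40, north 30.3 cos 256° = -7.33
Leg 2 (319°, 18.6 km): east 18.6 sin 319° = -12.20, north 18.6 cos 319° = 14.04
Leg 3 (058°, 18.8 km): east 18.8 sin 58° = 15.94, north 18.8 cos 58° = 9.96
Summing: -25.66 km east, 16.67 km north → (-25.66, 16.67).

(-25.66, 16.67)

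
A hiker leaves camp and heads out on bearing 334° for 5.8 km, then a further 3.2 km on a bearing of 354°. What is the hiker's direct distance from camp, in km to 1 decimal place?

Leg 1 (334°, 5.8 km): east 5.8 sin 334° = -2.54, north 5.8 cos 334° = 5.21
Leg 2 (354°, 3.2 km): east 3.2 sin 354° = -0.33, north 3.2 cos 354° = 3.18
Net: -2.88 east, 8.40 north. Distance = √((-2.88)² + (8.40)²) = 8.875 km.

8.9 km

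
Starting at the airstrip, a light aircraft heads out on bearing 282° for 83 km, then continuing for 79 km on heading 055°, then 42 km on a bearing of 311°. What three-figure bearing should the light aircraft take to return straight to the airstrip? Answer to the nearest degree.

152°

Leg 1 (282°, 83 km): east 83 sin 282° = -81.19, north 83 cos 282° = 17.26
Leg 2 (055°, 79 km): east 79 sin 55° = 64.71, north 79 cos 55° = 45.31
Leg 3 (311°, 42 km): east 42 sin 311° = -31.70, north 42 cos 311° = 27.55
Net displacement: -48.17 east, 90.12 north. Direction back to start is (48.17, -90.12): bearing = atan2(48.17, -90.12) mod 360° = 151.88° ≈ 152°.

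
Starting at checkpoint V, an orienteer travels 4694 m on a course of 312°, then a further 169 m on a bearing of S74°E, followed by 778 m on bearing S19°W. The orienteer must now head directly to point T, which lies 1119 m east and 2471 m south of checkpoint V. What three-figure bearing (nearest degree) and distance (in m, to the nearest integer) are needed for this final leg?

136°, 6738 m

Leg 1 (312°, 4694 m): east 4694 sin 312° = -3488.32, north 4694 cos 312° = 3140.90
Leg 2 (S74°E, 169 m): east 169 sin 106° = 162.45, north 169 cos 106° = -46.58
Leg 3 (S19°W, 778 m): east 778 sin 199° = -253.29, north 778 cos 199° = -735.61
Current position: (-3579.16, 2358.70). Target: (1119, -2471). Remaining: Δeast = 4698.16, Δnorth = -4829.70.
Bearing = atan2(4698.16, -4829.70) mod 360° = 135.79°; distance = √((4698.16)² + (-4829.70)²) = 6737.859 m.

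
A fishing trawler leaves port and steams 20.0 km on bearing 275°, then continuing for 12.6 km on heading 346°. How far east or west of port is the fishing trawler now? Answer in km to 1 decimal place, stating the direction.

23.0 km west

Leg 1 (275°, 20.0 km): east 20.0 sin 275° = -19.92, north 20.0 cos 275° = 1.74
Leg 2 (346°, 12.6 km): east 12.6 sin 346° = -3.05, north 12.6 cos 346° = 12.23
Net east component: -22.97 km.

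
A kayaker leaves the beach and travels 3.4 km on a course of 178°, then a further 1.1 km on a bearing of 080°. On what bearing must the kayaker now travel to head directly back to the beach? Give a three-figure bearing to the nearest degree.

Leg 1 (178°, 3.4 km): east 3.4 sin 178° = 0.12, north 3.4 cos 178° = -3.40
Leg 2 (080°, 1.1 km): east 1.1 sin 80° = 1.08, north 1.1 cos 80° = 0.19
Net displacement: 1.20 east, -3.21 north. Direction back to start is (-1.20, 3.21): bearing = atan2(-1.20, 3.21) mod 360° = 339.45° ≈ 339°.

339°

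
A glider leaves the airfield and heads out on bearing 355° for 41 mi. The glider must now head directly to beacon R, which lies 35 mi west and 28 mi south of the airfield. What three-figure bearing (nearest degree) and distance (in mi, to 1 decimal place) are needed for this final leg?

205°, 75.7 mi

Leg 1 (355°, 41 mi): east 41 sin 355° = -3.57, north 41 cos 355° = 40.84
Current position: (-3.57, 40.84). Target: (-35, -28). Remaining: Δeast = -31.43, Δnorth = -68.84.
Bearing = atan2(-31.43, -68.84) mod 360° = 204.54°; distance = √((-31.43)² + (-68.84)²) = 75.678 mi.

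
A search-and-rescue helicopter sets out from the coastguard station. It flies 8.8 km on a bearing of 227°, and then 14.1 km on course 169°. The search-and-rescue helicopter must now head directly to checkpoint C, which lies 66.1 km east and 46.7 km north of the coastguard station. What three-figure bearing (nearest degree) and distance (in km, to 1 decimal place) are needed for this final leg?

Leg 1 (227°, 8.8 km): east 8.8 sin 227° = -6.44, north 8.8 cos 227° = -6.00
Leg 2 (169°, 14.1 km): east 14.1 sin 169° = 2.69, north 14.1 cos 169° = -13.84
Current position: (-3.75, -19.84). Target: (66.1, 46.7). Remaining: Δeast = 69.85, Δnorth = 66.54.
Bearing = atan2(69.85, 66.54) mod 360° = 46.39°; distance = √((69.85)² + (66.54)²) = 96.469 km.

046°, 96.5 km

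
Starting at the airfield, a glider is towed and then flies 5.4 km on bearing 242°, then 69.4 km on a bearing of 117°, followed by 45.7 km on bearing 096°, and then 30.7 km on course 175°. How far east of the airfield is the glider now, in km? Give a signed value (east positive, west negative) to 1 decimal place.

105.2 km

Leg 1 (242°, 5.4 km): east 5.4 sin 242° = -4.77, north 5.4 cos 242° = -2.54
Leg 2 (117°, 69.4 km): east 69.4 sin 117° = 61.84, north 69.4 cos 117° = -31.51
Leg 3 (096°, 45.7 km): east 45.7 sin 96° = 45.45, north 45.7 cos 96° = -4.78
Leg 4 (175°, 30.7 km): east 30.7 sin 175° = 2.68, north 30.7 cos 175° = -30.58
Net east component: 105.19 km.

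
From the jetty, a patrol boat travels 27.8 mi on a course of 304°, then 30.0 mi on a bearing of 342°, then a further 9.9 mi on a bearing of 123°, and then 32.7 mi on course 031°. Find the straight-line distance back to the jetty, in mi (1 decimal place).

67.1 mi

Leg 1 (304°, 27.8 mi): east 27.8 sin 304° = -23.05, north 27.8 cos 304° = 15.55
Leg 2 (342°, 30.0 mi): east 30.0 sin 342° = -9.27, north 30.0 cos 342° = 28.53
Leg 3 (123°, 9.9 mi): east 9.9 sin 123° = 8.30, north 9.9 cos 123° = -5.39
Leg 4 (031°, 32.7 mi): east 32.7 sin 31° = 16.84, north 32.7 cos 31° = 28.03
Net: -7.17 east, 66.71 north. Distance = √((-7.17)² + (66.71)²) = 67.099 mi.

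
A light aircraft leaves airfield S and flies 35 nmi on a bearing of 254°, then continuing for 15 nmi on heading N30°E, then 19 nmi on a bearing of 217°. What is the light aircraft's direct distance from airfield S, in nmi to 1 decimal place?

Leg 1 (254°, 35 nmi): east 35 sin 254° = -33.64, north 35 cos 254° = -9.65
Leg 2 (N30°E, 15 nmi): east 15 sin 30° = 7.50, north 15 cos 30° = 12.99
Leg 3 (217°, 19 nmi): east 19 sin 217° = -11.43, north 19 cos 217° = -15.17
Net: -37.58 east, -11.83 north. Distance = √((-37.58)² + (-11.83)²) = 39.397 nmi.

39.4 nmi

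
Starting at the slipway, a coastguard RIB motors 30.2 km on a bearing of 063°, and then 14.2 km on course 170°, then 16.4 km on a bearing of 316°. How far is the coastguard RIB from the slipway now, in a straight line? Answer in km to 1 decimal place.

21.4 km

Leg 1 (063°, 30.2 km): east 30.2 sin 63° = 26.91, north 30.2 cos 63° = 13.71
Leg 2 (170°, 14.2 km): east 14.2 sin 170° = 2.47, north 14.2 cos 170° = -13.98
Leg 3 (316°, 16.4 km): east 16.4 sin 316° = -11.39, north 16.4 cos 316° = 11.80
Net: 17.98 east, 11.52 north. Distance = √((17.98)² + (11.52)²) = 21.357 km.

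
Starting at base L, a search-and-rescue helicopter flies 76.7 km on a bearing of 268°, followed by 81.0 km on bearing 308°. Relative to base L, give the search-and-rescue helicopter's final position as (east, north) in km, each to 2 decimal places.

(-140.48, 47.19)

Leg 1 (268°, 76.7 km): east 76.7 sin 268° = -76.65, north 76.7 cos 268° = -2.68
Leg 2 (308°, 81.0 km): east 81.0 sin 308° = -63.83, north 81.0 cos 308° = 49.87
Summing: -140.48 km east, 47.19 km north → (-140.48, 47.19).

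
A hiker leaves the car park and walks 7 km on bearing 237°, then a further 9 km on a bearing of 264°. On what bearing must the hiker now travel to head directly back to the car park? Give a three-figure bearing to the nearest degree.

072°

Leg 1 (237°, 7 km): east 7 sin 237° = -5.87, north 7 cos 237° = -3.81
Leg 2 (264°, 9 km): east 9 sin 264° = -8.95, north 9 cos 264° = -0.94
Net displacement: -14.82 east, -4.75 north. Direction back to start is (14.82, 4.75): bearing = atan2(14.82, 4.75) mod 360° = 72.22° ≈ 072°.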